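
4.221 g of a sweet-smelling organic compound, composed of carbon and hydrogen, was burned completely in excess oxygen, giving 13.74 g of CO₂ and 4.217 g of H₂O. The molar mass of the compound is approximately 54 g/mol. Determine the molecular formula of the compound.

mol C = 13.74 g CO₂ ÷ 44.009 g/mol = 0.31221 mol
mol H = 2 × 4.217 g H₂O ÷ 18.015 g/mol = 0.46817 mol
Divide by the smallest (0.31221 mol): C 1.000, H 1.500
Multiplying each by 2 gives whole numbers: C 2.00, H 3.00
Empirical formula: C2H3
Empirical-formula mass = 27.05 g/mol; 54 ÷ 27.05 ≈ 2, so the molecular formula is C4H6.

C4H6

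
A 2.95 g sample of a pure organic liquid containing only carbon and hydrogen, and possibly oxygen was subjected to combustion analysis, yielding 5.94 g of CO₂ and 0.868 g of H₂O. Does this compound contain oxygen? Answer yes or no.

yes

mol C = 5.94 g CO₂ ÷ 44.009 g/mol = 0.1350 mol
mol H = 2 × 0.868 g H₂O ÷ 18.015 g/mol = 0.09636 mol
C and H account for only 1.718 g of the 2.95 g sample; the remaining 1.232 g must be oxygen.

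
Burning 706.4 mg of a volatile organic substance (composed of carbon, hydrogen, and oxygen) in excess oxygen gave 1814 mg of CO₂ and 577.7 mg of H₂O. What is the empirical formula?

C9H14O2

mol C = 1.814 g CO₂ ÷ 44.009 g/mol = 0.041219 mol
mol H = 2 × 0.5777 g H₂O ÷ 18.015 g/mol = 0.064135 mol
mass O = 0.7064 − (0.49508 + 0.064649) = 0.14667 g → mol O = 0.14667 ÷ 15.999 = 0.0091676 mol
Divide by the smallest (0.0091676 mol): C 4.496, H 6.996, O 1.000
Multiplying each by 2 gives whole numbers: C 8.99, H 13.99, O 2.00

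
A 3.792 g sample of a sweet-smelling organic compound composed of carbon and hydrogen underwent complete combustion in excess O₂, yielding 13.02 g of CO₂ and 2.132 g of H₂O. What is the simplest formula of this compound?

C5H4

mol C = 13.02 g CO₂ ÷ 44.009 g/mol = 0.29585 mol
mol H = 2 × 2.132 g H₂O ÷ 18.015 g/mol = 0.23669 mol
Divide by the smallest (0.23669 mol): C 1.250, H 1.000
Multiplying each by 4 gives whole numbers: C 5.00, H 4.00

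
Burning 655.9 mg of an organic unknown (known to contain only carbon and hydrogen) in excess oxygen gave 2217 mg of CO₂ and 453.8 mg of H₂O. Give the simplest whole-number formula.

CH

mol C = 2.217 g CO₂ ÷ 44.009 g/mol = 0.050376 mol
mol H = 2 × 0.4538 g H₂O ÷ 18.015 g/mol = 0.050380 mol
Divide by the smallest (0.050376 mol): C 1.000, H 1.000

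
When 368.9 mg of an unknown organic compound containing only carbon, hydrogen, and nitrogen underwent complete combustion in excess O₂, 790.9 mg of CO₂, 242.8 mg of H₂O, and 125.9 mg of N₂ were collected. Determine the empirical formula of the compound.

mol C = 0.7909 g CO₂ ÷ 44.009 g/mol = 0.017971 mol
mol H = 2 × 0.2428 g H₂O ÷ 18.015 g/mol = 0.026955 mol
mol N = 2 × 0.1259 g N₂ ÷ 28.014 g/mol = 0.0089884 mol
Divide by the smallest (0.0089884 mol): C 1.999, H 2.999, N 1.000

C2H3N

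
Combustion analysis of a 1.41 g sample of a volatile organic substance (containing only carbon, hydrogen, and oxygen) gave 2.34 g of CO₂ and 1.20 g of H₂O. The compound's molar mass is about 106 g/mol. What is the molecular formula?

mol C = 2.34 g CO₂ ÷ 44.009 g/mol = 0.05317 mol
mol H = 2 × 1.20 g H₂O ÷ 18.015 g/mol = 0.1332 mol
mass O = 1.41 − (0.6386 + 0.1343) = 0.6371 g → mol O = 0.6371 ÷ 15.999 = 0.03982 mol
Divide by the smallest (0.03982 mol): C 1.335, H 3.346, O 1.000
Multiplying each by 3 gives whole numbers: C 4.01, H 10.04, O 3.00
Empirical formula: C4H10O3
Empirical-formula mass = 106.12 g/mol; 106 ÷ 106.12 ≈ 1, so the molecular formula is C4H10O3.

C4H10O3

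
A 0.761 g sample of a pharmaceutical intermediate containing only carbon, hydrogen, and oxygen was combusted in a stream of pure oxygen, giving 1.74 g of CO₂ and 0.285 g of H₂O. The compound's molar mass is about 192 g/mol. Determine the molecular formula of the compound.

mol C = 1.74 g CO₂ ÷ 44.009 g/mol = 0.03954 mol
mol H = 2 × 0.285 g H₂O ÷ 18.015 g/mol = 0.03164 mol
mass O = 0.761 − (0.4749 + 0.03189) = 0.2542 g → mol O = 0.2542 ÷ 15.999 = 0.01589 mol
Divide by the smallest (0.01589 mol): C 2.488, H 1.991, O 1.000
Multiplying each by 2 gives whole numbers: C 4.98, H 3.98, O 2.00
Empirical formula: C5H4O2
Empirical-formula mass = 96.08 g/mol; 192 ÷ 96.08 ≈ 2, so the molecular formula is C10H8O4.

C10H8O4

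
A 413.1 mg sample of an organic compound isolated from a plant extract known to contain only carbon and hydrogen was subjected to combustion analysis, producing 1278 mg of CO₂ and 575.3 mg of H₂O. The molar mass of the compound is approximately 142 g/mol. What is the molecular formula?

C10H22

mol C = 1.278 g CO₂ ÷ 44.009 g/mol = 0.029040 mol
mol H = 2 × 0.5753 g H₂O ÷ 18.015 g/mol = 0.063869 mol
Divide by the smallest (0.029040 mol): C 1.000, H 2.199
Multiplying each by 5 gives whole numbers: C 5.00, H 11.00
Empirical formula: C5H11
Empirical-formula mass = 71.14 g/mol; 142 ÷ 71.14 ≈ 2, so the molecular formula is C10H22.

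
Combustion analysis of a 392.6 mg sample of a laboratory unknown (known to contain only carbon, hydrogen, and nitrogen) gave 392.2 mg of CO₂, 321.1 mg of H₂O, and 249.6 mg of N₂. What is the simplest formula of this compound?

mol C = 0.3922 g CO₂ ÷ 44.009 g/mol = 0.0089118 mol
mol H = 2 × 0.3211 g H₂O ÷ 18.015 g/mol = 0.035648 mol
mol N = 2 × 0.2496 g N₂ ÷ 28.014 g/mol = 0.017820 mol
Divide by the smallest (0.0089118 mol): C 1.000, H 4.000, N 2.000

CH4N2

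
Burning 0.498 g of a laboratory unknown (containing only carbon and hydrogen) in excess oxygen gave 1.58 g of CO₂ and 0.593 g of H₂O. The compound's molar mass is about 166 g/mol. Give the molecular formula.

C12H22

mol C = 1.58 g CO₂ ÷ 44.009 g/mol = 0.03590 mol
mol H = 2 × 0.593 g H₂O ÷ 18.015 g/mol = 0.06583 mol
Divide by the smallest (0.03590 mol): C 1.000, H 1.834
Multiplying each by 6 gives whole numbers: C 6.00, H 11.00
Empirical formula: C6H11
Empirical-formula mass = 83.15 g/mol; 166 ÷ 83.15 ≈ 2, so the molecular formula is C12H22.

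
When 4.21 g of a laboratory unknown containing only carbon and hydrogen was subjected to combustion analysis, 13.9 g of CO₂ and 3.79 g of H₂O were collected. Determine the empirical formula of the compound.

mol C = 13.9 g CO₂ ÷ 44.009 g/mol = 0.3158 mol
mol H = 2 × 3.79 g H₂O ÷ 18.015 g/mol = 0.4208 mol
Divide by the smallest (0.3158 mol): C 1.000, H 1.332
Multiplying each by 3 gives whole numbers: C 3.00, H 4.00

C3H4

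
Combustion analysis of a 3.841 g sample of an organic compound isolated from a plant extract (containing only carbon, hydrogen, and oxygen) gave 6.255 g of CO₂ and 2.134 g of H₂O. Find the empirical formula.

C6H10O5

mol C = 6.255 g CO₂ ÷ 44.009 g/mol = 0.14213 mol
mol H = 2 × 2.134 g H₂O ÷ 18.015 g/mol = 0.23691 mol
mass O = 3.841 − (1.7071 + 0.23881) = 1.8951 g → mol O = 1.8951 ÷ 15.999 = 0.11845 mol
Divide by the smallest (0.11845 mol): C 1.200, H 2.000, O 1.000
Multiplying each by 5 gives whole numbers: C 6.00, H 10.00, O 5.00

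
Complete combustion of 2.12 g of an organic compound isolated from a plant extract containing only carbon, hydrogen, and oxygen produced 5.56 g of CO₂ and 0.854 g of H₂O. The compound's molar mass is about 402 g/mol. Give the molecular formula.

mol C = 5.56 g CO₂ ÷ 44.009 g/mol = 0.1263 mol
mol H = 2 × 0.854 g H₂O ÷ 18.015 g/mol = 0.09481 mol
mass O = 2.12 − (1.517 + 0.09557) = 0.5070 g → mol O = 0.5070 ÷ 15.999 = 0.03169 mol
Divide by the smallest (0.03169 mol): C 3.987, H 2.992, O 1.000
Empirical formula: C4H3O
Empirical-formula mass = 67.07 g/mol; 402 ÷ 67.07 ≈ 6, so the molecular formula is C24H18O6.

C24H18O6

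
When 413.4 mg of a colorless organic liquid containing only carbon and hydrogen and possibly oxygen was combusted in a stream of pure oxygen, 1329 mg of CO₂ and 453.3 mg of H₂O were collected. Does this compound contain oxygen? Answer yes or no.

no

mol C = 1.329 g CO₂ ÷ 44.009 g/mol = 0.030198 mol
mol H = 2 × 0.4533 g H₂O ÷ 18.015 g/mol = 0.050325 mol
C and H together account for 0.41344 g — essentially the entire 0.4134 g sample — so the compound contains no oxygen.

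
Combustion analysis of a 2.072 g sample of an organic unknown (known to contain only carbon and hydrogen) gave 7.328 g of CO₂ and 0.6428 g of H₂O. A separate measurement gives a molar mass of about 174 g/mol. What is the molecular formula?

C14H6

mol C = 7.328 g CO₂ ÷ 44.009 g/mol = 0.16651 mol
mol H = 2 × 0.6428 g H₂O ÷ 18.015 g/mol = 0.071363 mol
Divide by the smallest (0.071363 mol): C 2.333, H 1.000
Multiplying each by 3 gives whole numbers: C 7.00, H 3.00
Empirical formula: C7H3
Empirical-formula mass = 87.10 g/mol; 174 ÷ 87.10 ≈ 2, so the molecular formula is C14H6.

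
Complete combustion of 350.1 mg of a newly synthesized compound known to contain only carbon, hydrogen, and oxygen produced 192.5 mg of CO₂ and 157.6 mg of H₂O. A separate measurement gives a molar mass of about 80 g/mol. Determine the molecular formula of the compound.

mol C = 0.1925 g CO₂ ÷ 44.009 g/mol = 0.0043741 mol
mol H = 2 × 0.1576 g H₂O ÷ 18.015 g/mol = 0.017497 mol
mass O = 0.3501 − (0.052537 + 0.017637) = 0.27993 g → mol O = 0.27993 ÷ 15.999 = 0.017496 mol
Divide by the smallest (0.0043741 mol): C 1.000, H 4.000, O 4.000
Empirical formula: CH4O4
Empirical-formula mass = 80.04 g/mol; 80 ÷ 80.04 ≈ 1, so the molecular formula is CH4O4.

CH4O4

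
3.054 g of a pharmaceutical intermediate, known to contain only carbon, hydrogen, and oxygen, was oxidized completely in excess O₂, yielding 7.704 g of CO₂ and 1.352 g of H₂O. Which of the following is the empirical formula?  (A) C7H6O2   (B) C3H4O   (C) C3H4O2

mol C = 7.704 g CO₂ ÷ 44.009 g/mol = 0.17506 mol
mol H = 2 × 1.352 g H₂O ÷ 18.015 g/mol = 0.15010 mol
mass O = 3.054 − (2.1026 + 0.15130) = 0.80012 g → mol O = 0.80012 ÷ 15.999 = 0.050010 mol
Divide by the smallest (0.050010 mol): C 3.500, H 3.001, O 1.000
Multiplying each by 2 gives whole numbers: C 7.00, H 6.00, O 2.00

(A) C7H6O2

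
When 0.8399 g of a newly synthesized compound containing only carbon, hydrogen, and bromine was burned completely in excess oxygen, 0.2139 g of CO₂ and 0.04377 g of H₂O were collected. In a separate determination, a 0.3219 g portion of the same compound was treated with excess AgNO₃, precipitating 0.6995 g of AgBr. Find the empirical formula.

mol C = 0.2139 g CO₂ ÷ 44.009 g/mol = 0.0048604 mol
mol H = 2 × 0.04377 g H₂O ÷ 18.015 g/mol = 0.0048593 mol
From the AgBr data: mol Br per gram of compound = (0.6995 ÷ 187.772) ÷ 0.3219 = 0.011573 mol/g, so in the 0.8399 g combustion sample mol Br = 0.0097199 mol
Divide by the smallest (0.0048593 mol): C 1.000, H 1.000, Br 2.000

CHBr2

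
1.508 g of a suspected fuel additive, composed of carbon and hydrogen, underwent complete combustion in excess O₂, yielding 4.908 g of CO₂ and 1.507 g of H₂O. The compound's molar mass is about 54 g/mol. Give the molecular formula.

C4H6

mol C = 4.908 g CO₂ ÷ 44.009 g/mol = 0.11152 mol
mol H = 2 × 1.507 g H₂O ÷ 18.015 g/mol = 0.16731 mol
Divide by the smallest (0.11152 mol): C 1.000, H 1.500
Multiplying each by 2 gives whole numbers: C 2.00, H 3.00
Empirical formula: C2H3
Empirical-formula mass = 27.05 g/mol; 54 ÷ 27.05 ≈ 2, so the molecular formula is C4H6.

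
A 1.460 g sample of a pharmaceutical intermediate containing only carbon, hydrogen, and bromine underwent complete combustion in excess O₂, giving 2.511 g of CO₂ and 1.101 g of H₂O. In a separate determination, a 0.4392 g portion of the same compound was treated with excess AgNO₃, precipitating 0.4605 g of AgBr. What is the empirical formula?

mol C = 2.511 g CO₂ ÷ 44.009 g/mol = 0.057057 mol
mol H = 2 × 1.101 g H₂O ÷ 18.015 g/mol = 0.12223 mol
From the AgBr data: mol Br per gram of compound = (0.4605 ÷ 187.772) ÷ 0.4392 = 0.0055839 mol/g, so in the 1.460 g combustion sample mol Br = 0.0081525 mol
Divide by the smallest (0.0081525 mol): C 6.999, H 14.993, Br 1.000

C7H15Br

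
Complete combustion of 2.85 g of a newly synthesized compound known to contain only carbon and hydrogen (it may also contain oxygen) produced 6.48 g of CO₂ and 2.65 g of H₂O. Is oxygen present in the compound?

yes

mol C = 6.48 g CO₂ ÷ 44.009 g/mol = 0.1472 mol
mol H = 2 × 2.65 g H₂O ÷ 18.015 g/mol = 0.2942 mol
C and H account for only 2.065 g of the 2.85 g sample; the remaining 0.7849 g must be oxygen.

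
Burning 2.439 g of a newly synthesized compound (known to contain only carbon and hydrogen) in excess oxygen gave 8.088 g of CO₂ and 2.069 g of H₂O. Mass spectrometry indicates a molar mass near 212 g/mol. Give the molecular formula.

C16H20

mol C = 8.088 g CO₂ ÷ 44.009 g/mol = 0.18378 mol
mol H = 2 × 2.069 g H₂O ÷ 18.015 g/mol = 0.22970 mol
Divide by the smallest (0.18378 mol): C 1.000, H 1.250
Multiplying each by 4 gives whole numbers: C 4.00, H 5.00
Empirical formula: C4H5
Empirical-formula mass = 53.08 g/mol; 212 ÷ 53.08 ≈ 4, so the molecular formula is C16H20.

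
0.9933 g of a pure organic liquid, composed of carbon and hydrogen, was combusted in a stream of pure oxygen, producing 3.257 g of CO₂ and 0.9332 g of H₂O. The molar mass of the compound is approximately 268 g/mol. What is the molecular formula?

C20H28

mol C = 3.257 g CO₂ ÷ 44.009 g/mol = 0.074008 mol
mol H = 2 × 0.9332 g H₂O ÷ 18.015 g/mol = 0.10360 mol
Divide by the smallest (0.074008 mol): C 1.000, H 1.400
Multiplying each by 5 gives whole numbers: C 5.00, H 7.00
Empirical formula: C5H7
Empirical-formula mass = 67.11 g/mol; 268 ÷ 67.11 ≈ 4, so the molecular formula is C20H28.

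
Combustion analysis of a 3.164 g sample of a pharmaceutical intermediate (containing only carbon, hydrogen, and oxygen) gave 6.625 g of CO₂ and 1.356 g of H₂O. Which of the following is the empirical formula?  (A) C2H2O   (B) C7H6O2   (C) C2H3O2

mol C = 6.625 g CO₂ ÷ 44.009 g/mol = 0.15054 mol
mol H = 2 × 1.356 g H₂O ÷ 18.015 g/mol = 0.15054 mol
mass O = 3.164 − (1.8081 + 0.15175) = 1.2041 g → mol O = 1.2041 ÷ 15.999 = 0.075264 mol
Divide by the smallest (0.075264 mol): C 2.000, H 2.000, O 1.000

(A) C2H2O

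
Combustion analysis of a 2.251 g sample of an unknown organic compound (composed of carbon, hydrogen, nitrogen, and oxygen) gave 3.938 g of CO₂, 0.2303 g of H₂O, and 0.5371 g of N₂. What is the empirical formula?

C7H2N3O3

mol C = 3.938 g CO₂ ÷ 44.009 g/mol = 0.089482 mol
mol H = 2 × 0.2303 g H₂O ÷ 18.015 g/mol = 0.025568 mol
mol N = 2 × 0.5371 g N₂ ÷ 28.014 g/mol = 0.038345 mol
mass O = 2.251 − (1.0748 + 0.025772 + 0.53710) = 0.61336 g → mol O = 0.61336 ÷ 15.999 = 0.038338 mol
Divide by the smallest (0.025568 mol): C 3.500, H 1.000, N 1.500, O 1.499
Multiplying each by 2 gives whole numbers: C 7.00, H 2.00, N 3.00, O 3.00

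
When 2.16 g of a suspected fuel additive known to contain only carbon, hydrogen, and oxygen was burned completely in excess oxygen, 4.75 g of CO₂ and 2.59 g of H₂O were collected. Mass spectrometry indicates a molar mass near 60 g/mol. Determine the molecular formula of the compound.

mol C = 4.75 g CO₂ ÷ 44.009 g/mol = 0.1079 mol
mol H = 2 × 2.59 g H₂O ÷ 18.015 g/mol = 0.2875 mol
mass O = 2.16 − (1.296 + 0.2898) = 0.5738 g → mol O = 0.5738 ÷ 15.999 = 0.03586 mol
Divide by the smallest (0.03586 mol): C 3.010, H 8.018, O 1.000
Empirical formula: C3H8O
Empirical-formula mass = 60.10 g/mol; 60 ÷ 60.10 ≈ 1, so the molecular formula is C3H8O.

C3H8O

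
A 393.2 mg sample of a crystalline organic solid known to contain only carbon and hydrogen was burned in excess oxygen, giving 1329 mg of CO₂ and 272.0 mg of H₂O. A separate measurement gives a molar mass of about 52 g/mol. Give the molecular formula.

mol C = 1.329 g CO₂ ÷ 44.009 g/mol = 0.030198 mol
mol H = 2 × 0.2720 g H₂O ÷ 18.015 g/mol = 0.030197 mol
Divide by the smallest (0.030197 mol): C 1.000, H 1.000
Empirical formula: CH
Empirical-formula mass = 13.02 g/mol; 52 ÷ 13.02 ≈ 4, so the molecular formula is C4H4.

C4H4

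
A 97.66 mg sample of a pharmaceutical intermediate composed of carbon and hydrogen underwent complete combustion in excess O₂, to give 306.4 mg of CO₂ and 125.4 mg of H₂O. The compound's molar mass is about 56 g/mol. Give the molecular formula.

mol C = 0.3064 g CO₂ ÷ 44.009 g/mol = 0.0069622 mol
mol H = 2 × 0.1254 g H₂O ÷ 18.015 g/mol = 0.013922 mol
Divide by the smallest (0.0069622 mol): C 1.000, H 2.000
Empirical formula: CH2
Empirical-formula mass = 14.03 g/mol; 56 ÷ 14.03 ≈ 4, so the molecular formula is C4H8.

C4H8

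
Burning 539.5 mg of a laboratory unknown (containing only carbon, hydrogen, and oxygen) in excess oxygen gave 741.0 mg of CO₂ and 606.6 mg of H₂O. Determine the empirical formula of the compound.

mol C = 0.7410 g CO₂ ÷ 44.009 g/mol = 0.016837 mol
mol H = 2 × 0.6066 g H₂O ÷ 18.015 g/mol = 0.067344 mol
mass O = 0.5395 − (0.20223 + 0.067883) = 0.26938 g → mol O = 0.26938 ÷ 15.999 = 0.016837 mol
Divide by the smallest (0.016837 mol): C 1.000, H 4.000, O 1.000

CH4O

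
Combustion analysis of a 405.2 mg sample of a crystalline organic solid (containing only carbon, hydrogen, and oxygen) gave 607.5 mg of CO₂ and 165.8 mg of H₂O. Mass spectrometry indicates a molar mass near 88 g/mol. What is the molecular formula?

C3H4O3

mol C = 0.6075 g CO₂ ÷ 44.009 g/mol = 0.013804 mol
mol H = 2 × 0.1658 g H₂O ÷ 18.015 g/mol = 0.018407 mol
mass O = 0.4052 − (0.16580 + 0.018554) = 0.22085 g → mol O = 0.22085 ÷ 15.999 = 0.013804 mol
Divide by the smallest (0.013804 mol): C 1.000, H 1.333, O 1.000
Multiplying each by 3 gives whole numbers: C 3.00, H 4.00, O 3.00
Empirical formula: C3H4O3
Empirical-formula mass = 88.06 g/mol; 88 ÷ 88.06 ≈ 1, so the molecular formula is C3H4O3.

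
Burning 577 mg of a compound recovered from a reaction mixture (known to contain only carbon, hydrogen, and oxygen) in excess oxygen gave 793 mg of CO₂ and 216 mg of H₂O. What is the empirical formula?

mol C = 0.793 g CO₂ ÷ 44.009 g/mol = 0.01802 mol
mol H = 2 × 0.216 g H₂O ÷ 18.015 g/mol = 0.02398 mol
mass O = 0.577 − (0.2164 + 0.02417) = 0.3364 g → mol O = 0.3364 ÷ 15.999 = 0.02103 mol
Divide by the smallest (0.01802 mol): C 1.000, H 1.331, O 1.167
Multiplying each by 6 gives whole numbers: C 6.00, H 7.98, O 7.00

C6H8O7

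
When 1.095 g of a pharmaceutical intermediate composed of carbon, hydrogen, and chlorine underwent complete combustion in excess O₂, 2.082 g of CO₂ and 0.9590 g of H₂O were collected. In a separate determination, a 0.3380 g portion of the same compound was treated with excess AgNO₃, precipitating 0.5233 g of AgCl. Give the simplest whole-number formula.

mol C = 2.082 g CO₂ ÷ 44.009 g/mol = 0.047309 mol
mol H = 2 × 0.9590 g H₂O ÷ 18.015 g/mol = 0.10647 mol
From the AgCl data: mol Cl per gram of compound = (0.5233 ÷ 143.318) ÷ 0.3380 = 0.010803 mol/g, so in the 1.095 g combustion sample mol Cl = 0.011829 mol
Divide by the smallest (0.011829 mol): C 3.999, H 9.001, Cl 1.000

C4H9Cl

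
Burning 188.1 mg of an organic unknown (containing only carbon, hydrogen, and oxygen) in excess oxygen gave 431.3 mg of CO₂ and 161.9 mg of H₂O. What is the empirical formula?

mol C = 0.4313 g CO₂ ÷ 44.009 g/mol = 0.0098003 mol
mol H = 2 × 0.1619 g H₂O ÷ 18.015 g/mol = 0.017974 mol
mass O = 0.1881 − (0.11771 + 0.018118) = 0.052271 g → mol O = 0.052271 ÷ 15.999 = 0.0032672 mol
Divide by the smallest (0.0032672 mol): C 3.000, H 5.501, O 1.000
Multiplying each by 2 gives whole numbers: C 6.00, H 11.00, O 2.00

C6H11O2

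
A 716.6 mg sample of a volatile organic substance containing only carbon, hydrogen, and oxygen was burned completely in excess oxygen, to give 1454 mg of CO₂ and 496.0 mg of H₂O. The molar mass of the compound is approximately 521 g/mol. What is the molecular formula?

mol C = 1.454 g CO₂ ÷ 44.009 g/mol = 0.033039 mol
mol H = 2 × 0.4960 g H₂O ÷ 18.015 g/mol = 0.055065 mol
mass O = 0.7166 − (0.39683 + 0.055506) = 0.26427 g → mol O = 0.26427 ÷ 15.999 = 0.016518 mol
Divide by the smallest (0.016518 mol): C 2.000, H 3.334, O 1.000
Multiplying each by 3 gives whole numbers: C 6.00, H 10.00, O 3.00
Empirical formula: C6H10O3
Empirical-formula mass = 130.14 g/mol; 521 ÷ 130.14 ≈ 4, so the molecular formula is C24H40O12.

C24H40O12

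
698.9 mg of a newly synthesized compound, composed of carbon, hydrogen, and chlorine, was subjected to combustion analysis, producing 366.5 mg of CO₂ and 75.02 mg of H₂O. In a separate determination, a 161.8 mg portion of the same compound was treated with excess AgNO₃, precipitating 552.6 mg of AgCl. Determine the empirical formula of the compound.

mol C = 0.3665 g CO₂ ÷ 44.009 g/mol = 0.0083278 mol
mol H = 2 × 0.07502 g H₂O ÷ 18.015 g/mol = 0.0083286 mol
From the AgCl data: mol Cl per gram of compound = (0.5526 ÷ 143.318) ÷ 0.1618 = 0.023830 mol/g, so in the 0.6989 g combustion sample mol Cl = 0.016655 mol
Divide by the smallest (0.0083278 mol): C 1.000, H 1.000, Cl 2.000

CHCl2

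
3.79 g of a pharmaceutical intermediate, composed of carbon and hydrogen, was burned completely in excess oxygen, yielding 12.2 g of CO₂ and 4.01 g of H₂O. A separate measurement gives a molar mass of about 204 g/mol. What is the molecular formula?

mol C = 12.2 g CO₂ ÷ 44.009 g/mol = 0.2772 mol
mol H = 2 × 4.01 g H₂O ÷ 18.015 g/mol = 0.4452 mol
Divide by the smallest (0.2772 mol): C 1.000, H 1.606
Multiplying each by 5 gives whole numbers: C 5.00, H 8.03
Empirical formula: C5H8
Empirical-formula mass = 68.12 g/mol; 204 ÷ 68.12 ≈ 3, so the molecular formula is C15H24.

C15H24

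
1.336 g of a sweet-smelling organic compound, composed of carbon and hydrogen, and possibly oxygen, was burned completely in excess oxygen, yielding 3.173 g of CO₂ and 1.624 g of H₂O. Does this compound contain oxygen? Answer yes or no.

yes

mol C = 3.173 g CO₂ ÷ 44.009 g/mol = 0.072099 mol
mol H = 2 × 1.624 g H₂O ÷ 18.015 g/mol = 0.18029 mol
C and H account for only 1.0477 g of the 1.336 g sample; the remaining 0.28828 g must be oxygen.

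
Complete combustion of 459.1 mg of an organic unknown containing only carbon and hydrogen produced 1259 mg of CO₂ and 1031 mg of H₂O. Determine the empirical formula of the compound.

CH4

mol C = 1.259 g CO₂ ÷ 44.009 g/mol = 0.028608 mol
mol H = 2 × 1.031 g H₂O ÷ 18.015 g/mol = 0.11446 mol
Divide by the smallest (0.028608 mol): C 1.000, H 4.001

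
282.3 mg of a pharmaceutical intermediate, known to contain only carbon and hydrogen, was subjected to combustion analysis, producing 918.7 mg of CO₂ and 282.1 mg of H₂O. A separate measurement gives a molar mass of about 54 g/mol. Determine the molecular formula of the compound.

mol C = 0.9187 g CO₂ ÷ 44.009 g/mol = 0.020875 mol
mol H = 2 × 0.2821 g H₂O ÷ 18.015 g/mol = 0.031318 mol
Divide by the smallest (0.020875 mol): C 1.000, H 1.500
Multiplying each by 2 gives whole numbers: C 2.00, H 3.00
Empirical formula: C2H3
Empirical-formula mass = 27.05 g/mol; 54 ÷ 27.05 ≈ 2, so the molecular formula is C4H6.

C4H6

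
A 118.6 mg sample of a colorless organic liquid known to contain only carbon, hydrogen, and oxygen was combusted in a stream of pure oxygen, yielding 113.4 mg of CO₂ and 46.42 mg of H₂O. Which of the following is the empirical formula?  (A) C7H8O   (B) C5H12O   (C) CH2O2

(C) CH2O2

mol C = 0.1134 g CO₂ ÷ 44.009 g/mol = 0.0025767 mol
mol H = 2 × 0.04642 g H₂O ÷ 18.015 g/mol = 0.0051535 mol
mass O = 0.1186 − (0.030949 + 0.0051947) = 0.082456 g → mol O = 0.082456 ÷ 15.999 = 0.0051538 mol
Divide by the smallest (0.0025767 mol): C 1.000, H 2.000, O 2.000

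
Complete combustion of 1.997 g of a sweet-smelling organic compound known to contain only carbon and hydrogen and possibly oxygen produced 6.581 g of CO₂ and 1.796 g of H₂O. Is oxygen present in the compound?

mol C = 6.581 g CO₂ ÷ 44.009 g/mol = 0.14954 mol
mol H = 2 × 1.796 g H₂O ÷ 18.015 g/mol = 0.19939 mol
C and H together account for 1.9971 g — essentially the entire 1.997 g sample — so the compound contains no oxygen.

no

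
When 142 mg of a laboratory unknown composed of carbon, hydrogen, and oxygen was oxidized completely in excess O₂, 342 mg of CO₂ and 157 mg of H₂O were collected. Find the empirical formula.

mol C = 0.342 g CO₂ ÷ 44.009 g/mol = 0.007771 mol
mol H = 2 × 0.157 g H₂O ÷ 18.015 g/mol = 0.01743 mol
mass O = 0.142 − (0.09334 + 0.01757) = 0.03109 g → mol O = 0.03109 ÷ 15.999 = 0.001943 mol
Divide by the smallest (0.001943 mol): C 3.999, H 8.969, O 1.000

C4H9O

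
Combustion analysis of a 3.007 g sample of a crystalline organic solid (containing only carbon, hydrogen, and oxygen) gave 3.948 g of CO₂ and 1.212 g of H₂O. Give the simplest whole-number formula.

mol C = 3.948 g CO₂ ÷ 44.009 g/mol = 0.089709 mol
mol H = 2 × 1.212 g H₂O ÷ 18.015 g/mol = 0.13455 mol
mass O = 3.007 − (1.0775 + 0.13563) = 1.7939 g → mol O = 1.7939 ÷ 15.999 = 0.11212 mol
Divide by the smallest (0.089709 mol): C 1.000, H 1.500, O 1.250
Multiplying each by 4 gives whole numbers: C 4.00, H 6.00, O 5.00

C4H6O5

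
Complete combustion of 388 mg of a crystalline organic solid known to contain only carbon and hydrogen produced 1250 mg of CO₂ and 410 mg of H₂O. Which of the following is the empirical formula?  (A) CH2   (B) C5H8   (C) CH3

(B) C5H8

mol C = 1.25 g CO₂ ÷ 44.009 g/mol = 0.02840 mol
mol H = 2 × 0.410 g H₂O ÷ 18.015 g/mol = 0.04552 mol
Divide by the smallest (0.02840 mol): C 1.000, H 1.603
Multiplying each by 5 gives whole numbers: C 5.00, H 8.01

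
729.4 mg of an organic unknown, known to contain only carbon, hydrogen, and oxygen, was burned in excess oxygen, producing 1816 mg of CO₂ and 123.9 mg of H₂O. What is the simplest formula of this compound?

mol C = 1.816 g CO₂ ÷ 44.009 g/mol = 0.041264 mol
mol H = 2 × 0.1239 g H₂O ÷ 18.015 g/mol = 0.013755 mol
mass O = 0.7294 − (0.49563 + 0.013865) = 0.21991 g → mol O = 0.21991 ÷ 15.999 = 0.013745 mol
Divide by the smallest (0.013745 mol): C 3.002, H 1.001, O 1.000

C3HO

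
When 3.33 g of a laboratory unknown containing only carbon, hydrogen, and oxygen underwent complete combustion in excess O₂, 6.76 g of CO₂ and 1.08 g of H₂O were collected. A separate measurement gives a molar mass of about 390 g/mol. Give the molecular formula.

C18H14O10

mol C = 6.76 g CO₂ ÷ 44.009 g/mol = 0.1536 mol
mol H = 2 × 1.08 g H₂O ÷ 18.015 g/mol = 0.1199 mol
mass O = 3.33 − (1.845 + 0.1209) = 1.364 g → mol O = 1.364 ÷ 15.999 = 0.08527 mol
Divide by the smallest (0.08527 mol): C 1.801, H 1.406, O 1.000
Multiplying each by 5 gives whole numbers: C 9.01, H 7.03, O 5.00
Empirical formula: C9H7O5
Empirical-formula mass = 195.15 g/mol; 390 ÷ 195.15 ≈ 2, so the molecular formula is C18H14O10.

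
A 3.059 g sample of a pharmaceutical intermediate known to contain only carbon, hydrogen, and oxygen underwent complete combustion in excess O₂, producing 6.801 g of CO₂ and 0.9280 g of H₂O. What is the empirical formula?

mol C = 6.801 g CO₂ ÷ 44.009 g/mol = 0.15454 mol
mol H = 2 × 0.9280 g H₂O ÷ 18.015 g/mol = 0.10303 mol
mass O = 3.059 − (1.8561 + 0.10385) = 1.0990 g → mol O = 1.0990 ÷ 15.999 = 0.068693 mol
Divide by the smallest (0.068693 mol): C 2.250, H 1.500, O 1.000
Multiplying each by 4 gives whole numbers: C 9.00, H 6.00, O 4.00

C9H6O4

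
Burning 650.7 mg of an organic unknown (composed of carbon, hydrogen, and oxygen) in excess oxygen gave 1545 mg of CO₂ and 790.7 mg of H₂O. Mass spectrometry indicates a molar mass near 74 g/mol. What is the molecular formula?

mol C = 1.545 g CO₂ ÷ 44.009 g/mol = 0.035106 mol
mol H = 2 × 0.7907 g H₂O ÷ 18.015 g/mol = 0.087782 mol
mass O = 0.6507 − (0.42166 + 0.088485) = 0.14055 g → mol O = 0.14055 ÷ 15.999 = 0.0087850 mol
Divide by the smallest (0.0087850 mol): C 3.996, H 9.992, O 1.000
Empirical formula: C4H10O
Empirical-formula mass = 74.12 g/mol; 74 ÷ 74.12 ≈ 1, so the molecular formula is C4H10O.

C4H10O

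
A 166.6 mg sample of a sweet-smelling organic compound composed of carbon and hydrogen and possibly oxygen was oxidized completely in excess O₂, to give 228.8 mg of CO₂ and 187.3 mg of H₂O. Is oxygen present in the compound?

mol C = 0.2288 g CO₂ ÷ 44.009 g/mol = 0.0051989 mol
mol H = 2 × 0.1873 g H₂O ÷ 18.015 g/mol = 0.020794 mol
C and H account for only 0.083405 g of the 0.1666 g sample; the remaining 0.083195 g must be oxygen.

yes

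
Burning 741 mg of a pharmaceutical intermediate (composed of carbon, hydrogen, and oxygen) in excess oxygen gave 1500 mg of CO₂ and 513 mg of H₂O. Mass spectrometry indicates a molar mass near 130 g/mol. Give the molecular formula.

C6H10O3

mol C = 1.50 g CO₂ ÷ 44.009 g/mol = 0.03408 mol
mol H = 2 × 0.513 g H₂O ÷ 18.015 g/mol = 0.05695 mol
mass O = 0.741 − (0.4094 + 0.05741) = 0.2742 g → mol O = 0.2742 ÷ 15.999 = 0.01714 mol
Divide by the smallest (0.01714 mol): C 1.989, H 3.323, O 1.000
Multiplying each by 3 gives whole numbers: C 5.97, H 9.97, O 3.00
Empirical formula: C6H10O3
Empirical-formula mass = 130.14 g/mol; 130 ÷ 130.14 ≈ 1, so the molecular formula is C6H10O3.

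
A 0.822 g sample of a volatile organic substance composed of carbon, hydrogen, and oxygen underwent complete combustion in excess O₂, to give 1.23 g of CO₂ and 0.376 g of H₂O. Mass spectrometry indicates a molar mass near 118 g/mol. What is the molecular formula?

mol C = 1.23 g CO₂ ÷ 44.009 g/mol = 0.02795 mol
mol H = 2 × 0.376 g H₂O ÷ 18.015 g/mol = 0.04174 mol
mass O = 0.822 − (0.3357 + 0.04208) = 0.4442 g → mol O = 0.4442 ÷ 15.999 = 0.02777 mol
Divide by the smallest (0.02777 mol): C 1.007, H 1.503, O 1.000
Multiplying each by 2 gives whole numbers: C 2.01, H 3.01, O 2.00
Empirical formula: C2H3O2
Empirical-formula mass = 59.04 g/mol; 118 ÷ 59.04 ≈ 2, so the molecular formula is C4H6O4.

C4H6O4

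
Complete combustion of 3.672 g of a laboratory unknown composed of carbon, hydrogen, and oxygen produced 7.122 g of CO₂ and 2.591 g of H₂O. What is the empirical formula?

mol C = 7.122 g CO₂ ÷ 44.009 g/mol = 0.16183 mol
mol H = 2 × 2.591 g H₂O ÷ 18.015 g/mol = 0.28765 mol
mass O = 3.672 − (1.9437 + 0.28995) = 1.4383 g → mol O = 1.4383 ÷ 15.999 = 0.089900 mol
Divide by the smallest (0.089900 mol): C 1.800, H 3.200, O 1.000
Multiplying each by 5 gives whole numbers: C 9.00, H 16.00, O 5.00

C9H16O5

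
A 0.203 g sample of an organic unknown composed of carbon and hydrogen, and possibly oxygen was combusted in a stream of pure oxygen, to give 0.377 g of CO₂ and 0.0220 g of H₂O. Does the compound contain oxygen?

yes

mol C = 0.377 g CO₂ ÷ 44.009 g/mol = 0.008566 mol
mol H = 2 × 0.0220 g H₂O ÷ 18.015 g/mol = 0.002442 mol
C and H account for only 0.1054 g of the 0.203 g sample; the remaining 0.09765 g must be oxygen.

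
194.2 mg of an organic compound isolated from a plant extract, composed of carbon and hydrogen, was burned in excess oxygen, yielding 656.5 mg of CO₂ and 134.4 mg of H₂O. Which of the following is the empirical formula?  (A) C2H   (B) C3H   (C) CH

(C) CH

mol C = 0.6565 g CO₂ ÷ 44.009 g/mol = 0.014917 mol
mol H = 2 × 0.1344 g H₂O ÷ 18.015 g/mol = 0.014921 mol
Divide by the smallest (0.014917 mol): C 1.000, H 1.000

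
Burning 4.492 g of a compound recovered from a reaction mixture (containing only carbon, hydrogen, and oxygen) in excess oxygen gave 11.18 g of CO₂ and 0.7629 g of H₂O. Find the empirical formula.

C3HO

mol C = 11.18 g CO₂ ÷ 44.009 g/mol = 0.25404 mol
mol H = 2 × 0.7629 g H₂O ÷ 18.015 g/mol = 0.084696 mol
mass O = 4.492 − (3.0513 + 0.085374) = 1.3554 g → mol O = 1.3554 ÷ 15.999 = 0.084716 mol
Divide by the smallest (0.084696 mol): C 2.999, H 1.000, O 1.000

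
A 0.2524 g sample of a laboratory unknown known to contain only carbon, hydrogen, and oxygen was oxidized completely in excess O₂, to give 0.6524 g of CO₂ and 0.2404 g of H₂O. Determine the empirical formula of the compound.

C5H9O

mol C = 0.6524 g CO₂ ÷ 44.009 g/mol = 0.014824 mol
mol H = 2 × 0.2404 g H₂O ÷ 18.015 g/mol = 0.026689 mol
mass O = 0.2524 − (0.17805 + 0.026902) = 0.047444 g → mol O = 0.047444 ÷ 15.999 = 0.0029654 mol
Divide by the smallest (0.0029654 mol): C 4.999, H 9.000, O 1.000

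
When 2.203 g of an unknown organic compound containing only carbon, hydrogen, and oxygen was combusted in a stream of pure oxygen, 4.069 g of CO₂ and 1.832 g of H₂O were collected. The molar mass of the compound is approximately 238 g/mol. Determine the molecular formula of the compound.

C10H22O6

mol C = 4.069 g CO₂ ÷ 44.009 g/mol = 0.092458 mol
mol H = 2 × 1.832 g H₂O ÷ 18.015 g/mol = 0.20339 mol
mass O = 2.203 − (1.1105 + 0.20501) = 0.88747 g → mol O = 0.88747 ÷ 15.999 = 0.055470 mol
Divide by the smallest (0.055470 mol): C 1.667, H 3.667, O 1.000
Multiplying each by 3 gives whole numbers: C 5.00, H 11.00, O 3.00
Empirical formula: C5H11O3
Empirical-formula mass = 119.14 g/mol; 238 ÷ 119.14 ≈ 2, so the molecular formula is C10H22O6.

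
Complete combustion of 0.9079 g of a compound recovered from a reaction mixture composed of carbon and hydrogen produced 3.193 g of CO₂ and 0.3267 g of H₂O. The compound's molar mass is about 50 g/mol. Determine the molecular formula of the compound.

C4H2

mol C = 3.193 g CO₂ ÷ 44.009 g/mol = 0.072553 mol
mol H = 2 × 0.3267 g H₂O ÷ 18.015 g/mol = 0.036270 mol
Divide by the smallest (0.036270 mol): C 2.000, H 1.000
Empirical formula: C2H
Empirical-formula mass = 25.03 g/mol; 50 ÷ 25.03 ≈ 2, so the molecular formula is C4H2.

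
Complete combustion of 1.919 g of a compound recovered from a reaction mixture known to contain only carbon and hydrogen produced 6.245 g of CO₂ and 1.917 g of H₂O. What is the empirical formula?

C2H3

mol C = 6.245 g CO₂ ÷ 44.009 g/mol = 0.14190 mol
mol H = 2 × 1.917 g H₂O ÷ 18.015 g/mol = 0.21282 mol
Divide by the smallest (0.14190 mol): C 1.000, H 1.500
Multiplying each by 2 gives whole numbers: C 2.00, H 3.00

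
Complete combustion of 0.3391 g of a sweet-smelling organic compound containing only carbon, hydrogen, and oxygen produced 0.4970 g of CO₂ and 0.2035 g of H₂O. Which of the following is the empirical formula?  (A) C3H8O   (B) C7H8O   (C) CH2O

mol C = 0.4970 g CO₂ ÷ 44.009 g/mol = 0.011293 mol
mol H = 2 × 0.2035 g H₂O ÷ 18.015 g/mol = 0.022592 mol
mass O = 0.3391 − (0.13564 + 0.022773) = 0.18069 g → mol O = 0.18069 ÷ 15.999 = 0.011294 mol
Divide by the smallest (0.011293 mol): C 1.000, H 2.001, O 1.000

(C) CH2O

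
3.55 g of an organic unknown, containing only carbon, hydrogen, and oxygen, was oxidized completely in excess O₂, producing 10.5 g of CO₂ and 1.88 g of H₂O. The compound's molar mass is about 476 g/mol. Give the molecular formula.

mol C = 10.5 g CO₂ ÷ 44.009 g/mol = 0.2386 mol
mol H = 2 × 1.88 g H₂O ÷ 18.015 g/mol = 0.2087 mol
mass O = 3.55 − (2.866 + 0.2104) = 0.4739 g → mol O = 0.4739 ÷ 15.999 = 0.02962 mol
Divide by the smallest (0.02962 mol): C 8.054, H 7.046, O 1.000
Empirical formula: C8H7O
Empirical-formula mass = 119.14 g/mol; 476 ÷ 119.14 ≈ 4, so the molecular formula is C32H28O4.

C32H28O4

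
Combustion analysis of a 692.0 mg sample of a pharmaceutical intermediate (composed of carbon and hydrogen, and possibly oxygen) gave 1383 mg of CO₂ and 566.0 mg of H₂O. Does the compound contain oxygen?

mol C = 1.383 g CO₂ ÷ 44.009 g/mol = 0.031425 mol
mol H = 2 × 0.5660 g H₂O ÷ 18.015 g/mol = 0.062837 mol
C and H account for only 0.44079 g of the 0.6920 g sample; the remaining 0.25121 g must be oxygen.

yes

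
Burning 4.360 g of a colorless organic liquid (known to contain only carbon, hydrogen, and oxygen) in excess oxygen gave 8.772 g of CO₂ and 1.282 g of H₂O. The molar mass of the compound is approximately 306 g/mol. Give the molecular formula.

mol C = 8.772 g CO₂ ÷ 44.009 g/mol = 0.19932 mol
mol H = 2 × 1.282 g H₂O ÷ 18.015 g/mol = 0.14233 mol
mass O = 4.360 − (2.3941 + 0.14346) = 1.8225 g → mol O = 1.8225 ÷ 15.999 = 0.11391 mol
Divide by the smallest (0.11391 mol): C 1.750, H 1.249, O 1.000
Multiplying each by 4 gives whole numbers: C 7.00, H 5.00, O 4.00
Empirical formula: C7H5O4
Empirical-formula mass = 153.11 g/mol; 306 ÷ 153.11 ≈ 2, so the molecular formula is C14H10O8.

C14H10O8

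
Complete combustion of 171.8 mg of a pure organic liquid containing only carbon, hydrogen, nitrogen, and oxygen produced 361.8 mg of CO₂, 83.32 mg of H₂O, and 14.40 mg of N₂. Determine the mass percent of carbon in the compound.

mol C = 0.3618 g CO₂ ÷ 44.009 g/mol = 0.0082210 mol
mol H = 2 × 0.08332 g H₂O ÷ 18.015 g/mol = 0.0092501 mol
mol N = 2 × 0.01440 g N₂ ÷ 28.014 g/mol = 0.0010281 mol
mass O = 0.1718 − (0.098743 + 0.0093241 + 0.014400) = 0.049333 g → mol O = 0.049333 ÷ 15.999 = 0.0030835 mol
mass % C = 0.098743 g ÷ 0.1718 g × 100%

57.48%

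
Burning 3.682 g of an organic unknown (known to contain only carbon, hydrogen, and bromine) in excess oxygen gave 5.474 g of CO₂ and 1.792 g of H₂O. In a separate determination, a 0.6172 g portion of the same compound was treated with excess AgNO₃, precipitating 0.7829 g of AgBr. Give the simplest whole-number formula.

C5H8Br

mol C = 5.474 g CO₂ ÷ 44.009 g/mol = 0.12438 mol
mol H = 2 × 1.792 g H₂O ÷ 18.015 g/mol = 0.19895 mol
From the AgBr data: mol Br per gram of compound = (0.7829 ÷ 187.772) ÷ 0.6172 = 0.0067554 mol/g, so in the 3.682 g combustion sample mol Br = 0.024873 mol
Divide by the smallest (0.024873 mol): C 5.001, H 7.998, Br 1.000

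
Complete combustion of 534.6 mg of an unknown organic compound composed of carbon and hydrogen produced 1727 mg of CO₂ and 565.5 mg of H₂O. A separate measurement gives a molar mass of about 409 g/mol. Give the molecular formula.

mol C = 1.727 g CO₂ ÷ 44.009 g/mol = 0.039242 mol
mol H = 2 × 0.5655 g H₂O ÷ 18.015 g/mol = 0.062781 mol
Divide by the smallest (0.039242 mol): C 1.000, H 1.600
Multiplying each by 5 gives whole numbers: C 5.00, H 8.00
Empirical formula: C5H8
Empirical-formula mass = 68.12 g/mol; 409 ÷ 68.12 ≈ 6, so the molecular formula is C30H48.

C30H48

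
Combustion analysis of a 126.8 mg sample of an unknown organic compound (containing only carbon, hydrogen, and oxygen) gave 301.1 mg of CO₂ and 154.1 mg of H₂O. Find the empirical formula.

mol C = 0.3011 g CO₂ ÷ 44.009 g/mol = 0.0068418 mol
mol H = 2 × 0.1541 g H₂O ÷ 18.015 g/mol = 0.017108 mol
mass O = 0.1268 − (0.082177 + 0.017245) = 0.027379 g → mol O = 0.027379 ÷ 15.999 = 0.0017113 mol
Divide by the smallest (0.0017113 mol): C 3.998, H 9.997, O 1.000

C4H10O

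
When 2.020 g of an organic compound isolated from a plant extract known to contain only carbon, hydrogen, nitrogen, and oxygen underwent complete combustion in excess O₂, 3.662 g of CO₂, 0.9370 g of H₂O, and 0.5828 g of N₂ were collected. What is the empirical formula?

mol C = 3.662 g CO₂ ÷ 44.009 g/mol = 0.083210 mol
mol H = 2 × 0.9370 g H₂O ÷ 18.015 g/mol = 0.10402 mol
mol N = 2 × 0.5828 g N₂ ÷ 28.014 g/mol = 0.041608 mol
mass O = 2.020 − (0.99944 + 0.10486 + 0.58280) = 0.33291 g → mol O = 0.33291 ÷ 15.999 = 0.020808 mol
Divide by the smallest (0.020808 mol): C 3.999, H 4.999, N 2.000, O 1.000

C4H5N2O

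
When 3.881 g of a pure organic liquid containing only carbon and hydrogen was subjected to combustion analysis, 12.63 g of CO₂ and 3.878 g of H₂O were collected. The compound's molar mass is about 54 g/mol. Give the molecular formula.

mol C = 12.63 g CO₂ ÷ 44.009 g/mol = 0.28699 mol
mol H = 2 × 3.878 g H₂O ÷ 18.015 g/mol = 0.43053 mol
Divide by the smallest (0.28699 mol): C 1.000, H 1.500
Multiplying each by 2 gives whole numbers: C 2.00, H 3.00
Empirical formula: C2H3
Empirical-formula mass = 27.05 g/mol; 54 ÷ 27.05 ≈ 2, so the molecular formula is C4H6.

C4H6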